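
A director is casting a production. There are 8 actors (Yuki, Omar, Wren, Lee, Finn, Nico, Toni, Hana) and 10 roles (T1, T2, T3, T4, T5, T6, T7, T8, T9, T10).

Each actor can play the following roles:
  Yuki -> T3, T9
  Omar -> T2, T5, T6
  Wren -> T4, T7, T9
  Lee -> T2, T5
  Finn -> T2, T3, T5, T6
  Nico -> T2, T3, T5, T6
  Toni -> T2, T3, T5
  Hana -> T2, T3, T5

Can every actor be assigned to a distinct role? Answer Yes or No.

No

The set {Omar, Lee, Finn, Nico, Toni, Hana} has only 4 neighbours ({T2, T3, T5, T6}), so by Hall's theorem at most 6 of the 8 actors can be matched.
Hence no matching covers every actor.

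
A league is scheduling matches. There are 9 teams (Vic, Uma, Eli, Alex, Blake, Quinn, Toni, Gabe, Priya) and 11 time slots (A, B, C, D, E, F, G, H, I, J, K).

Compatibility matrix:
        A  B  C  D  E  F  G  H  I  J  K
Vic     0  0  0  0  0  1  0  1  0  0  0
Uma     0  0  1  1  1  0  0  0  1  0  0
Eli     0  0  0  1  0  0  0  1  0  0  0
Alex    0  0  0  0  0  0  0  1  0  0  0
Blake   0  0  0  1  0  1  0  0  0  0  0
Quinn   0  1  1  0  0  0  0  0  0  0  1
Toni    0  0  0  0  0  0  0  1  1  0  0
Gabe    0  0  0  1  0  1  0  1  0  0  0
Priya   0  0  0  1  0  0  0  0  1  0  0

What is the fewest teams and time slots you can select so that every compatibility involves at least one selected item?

6

A maximum matching has 6 edges (e.g. Vic–F, Uma–E, Eli–D, Alex–H, Quinn–B, Toni–I).
By König's theorem the minimum vertex cover has the same size. One such cover is {Uma, Quinn, D, F, H, I}.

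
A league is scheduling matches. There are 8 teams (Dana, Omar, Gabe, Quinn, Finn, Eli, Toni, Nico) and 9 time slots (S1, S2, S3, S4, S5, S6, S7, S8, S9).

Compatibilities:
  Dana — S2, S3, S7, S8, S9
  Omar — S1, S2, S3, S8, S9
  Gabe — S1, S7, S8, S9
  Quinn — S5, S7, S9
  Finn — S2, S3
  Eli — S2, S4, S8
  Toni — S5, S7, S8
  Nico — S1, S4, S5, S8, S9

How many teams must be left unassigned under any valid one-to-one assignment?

One maximum matching: Dana→S7, Omar→S1, Gabe→S8, Quinn→S9, Finn→S3, Eli→S2, Toni→S5, Nico→S4.
All 8 teams are matched, so no larger matching exists.
That matches 8 of the 8, leaving 0 unmatched; no matching can do better.

0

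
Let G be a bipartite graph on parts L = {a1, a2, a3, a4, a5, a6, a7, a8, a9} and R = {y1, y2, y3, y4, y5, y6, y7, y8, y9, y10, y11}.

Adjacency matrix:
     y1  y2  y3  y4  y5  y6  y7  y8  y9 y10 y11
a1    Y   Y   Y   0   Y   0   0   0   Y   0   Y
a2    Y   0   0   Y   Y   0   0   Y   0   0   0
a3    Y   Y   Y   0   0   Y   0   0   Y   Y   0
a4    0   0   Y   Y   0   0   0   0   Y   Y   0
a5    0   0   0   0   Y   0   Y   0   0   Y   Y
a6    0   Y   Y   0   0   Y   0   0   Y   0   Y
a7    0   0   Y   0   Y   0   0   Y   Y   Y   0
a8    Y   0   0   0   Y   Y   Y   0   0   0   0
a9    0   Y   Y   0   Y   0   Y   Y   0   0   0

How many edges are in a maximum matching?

A valid assignment of size 9: a1–y11, a2–y4, a3–y6, a4–y10, a5–y5, a6–y3, a7–y9, a8–y1, a9–y7.
All 9 left vertices are matched, so no larger matching exists.

9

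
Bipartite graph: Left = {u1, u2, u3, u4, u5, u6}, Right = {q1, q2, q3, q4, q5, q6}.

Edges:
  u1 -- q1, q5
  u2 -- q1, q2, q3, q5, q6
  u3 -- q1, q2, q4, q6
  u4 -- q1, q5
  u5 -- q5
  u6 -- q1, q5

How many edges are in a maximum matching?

A valid assignment of size 4: u1→q1, u2→q6, u3→q2, u4→q5.
The set {u1, u4, u5, u6} has only 2 neighbours ({q1, q5}), so by Hall's theorem at most 4 of the 6 left vertices can be matched.

4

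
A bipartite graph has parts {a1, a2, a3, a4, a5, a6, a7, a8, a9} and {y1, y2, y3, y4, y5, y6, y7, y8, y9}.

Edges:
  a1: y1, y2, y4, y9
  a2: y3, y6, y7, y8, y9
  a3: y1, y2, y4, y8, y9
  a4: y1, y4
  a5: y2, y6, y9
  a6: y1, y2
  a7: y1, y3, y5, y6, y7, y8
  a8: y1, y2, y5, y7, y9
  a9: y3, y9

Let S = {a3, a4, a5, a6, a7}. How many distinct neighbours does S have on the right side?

9

The union of neighbours of {a3, a4, a5, a6, a7} is {y1, y2, y3, y4, y5, y6, y7, y8, y9}, which has 9 elements.
Since |N(S)| = 9 ≥ |S| = 5, Hall's condition holds for this subset.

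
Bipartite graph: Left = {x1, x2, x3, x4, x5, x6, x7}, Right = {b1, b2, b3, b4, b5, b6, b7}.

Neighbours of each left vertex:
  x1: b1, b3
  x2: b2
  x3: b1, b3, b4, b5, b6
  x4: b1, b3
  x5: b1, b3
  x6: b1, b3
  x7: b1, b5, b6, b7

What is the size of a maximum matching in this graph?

A valid assignment of size 5: x1–b1, x2–b2, x3–b6, x4–b3, x7–b5.
The set {x1, x4, x5, x6} has only 2 neighbours ({b1, b3}), so by Hall's theorem at most 5 of the 7 left vertices can be matched.

5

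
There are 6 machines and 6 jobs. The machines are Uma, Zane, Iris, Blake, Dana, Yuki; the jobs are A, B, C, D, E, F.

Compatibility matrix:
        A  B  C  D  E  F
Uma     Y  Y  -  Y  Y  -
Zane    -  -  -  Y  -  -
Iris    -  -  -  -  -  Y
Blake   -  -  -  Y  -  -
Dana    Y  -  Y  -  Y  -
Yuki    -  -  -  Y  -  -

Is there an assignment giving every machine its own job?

No

The set {Zane, Blake, Yuki} has only 1 neighbour ({D}), so by Hall's theorem at most 4 of the 6 machines can be matched.
Hence no matching covers every machine.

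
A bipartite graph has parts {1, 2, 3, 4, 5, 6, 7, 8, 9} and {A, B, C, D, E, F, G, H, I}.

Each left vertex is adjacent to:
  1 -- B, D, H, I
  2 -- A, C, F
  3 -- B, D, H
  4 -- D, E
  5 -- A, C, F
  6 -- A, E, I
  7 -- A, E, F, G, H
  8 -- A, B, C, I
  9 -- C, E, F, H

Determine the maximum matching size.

For example, pair 1–D, 2–C, 3–B, 4–E, 5–F, 6–A, 7–G, 8–I, 9–H.
All 9 left vertices are matched, so no larger matching exists.

9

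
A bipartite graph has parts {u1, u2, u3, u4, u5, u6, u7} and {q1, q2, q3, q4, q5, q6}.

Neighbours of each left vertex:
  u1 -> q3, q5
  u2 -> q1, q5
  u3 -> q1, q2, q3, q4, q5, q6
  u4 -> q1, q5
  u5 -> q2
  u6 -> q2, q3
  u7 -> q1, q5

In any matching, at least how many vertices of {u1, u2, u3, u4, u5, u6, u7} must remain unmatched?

One maximum matching: u1–q3, u2–q1, u3–q4, u4–q5, u5–q2.
The set {u1, u2, u4, u5, u6, u7} has only 4 neighbours ({q1, q2, q3, q5}), so by Hall's theorem at most 5 of the 7 left vertices can be matched.
That matches 5 of the 7, leaving 2 unmatched; no matching can do better.

2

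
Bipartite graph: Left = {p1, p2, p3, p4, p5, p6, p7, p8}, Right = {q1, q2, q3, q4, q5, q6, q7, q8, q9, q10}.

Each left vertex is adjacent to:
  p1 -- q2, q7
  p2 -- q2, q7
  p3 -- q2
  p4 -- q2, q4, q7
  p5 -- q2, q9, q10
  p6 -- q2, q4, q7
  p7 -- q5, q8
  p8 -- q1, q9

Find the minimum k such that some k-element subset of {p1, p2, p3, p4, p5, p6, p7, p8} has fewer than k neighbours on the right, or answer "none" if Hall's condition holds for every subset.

3

Take S = {p1, p2, p3}. Its neighbourhood is {q2, q7}, so |N(S)| = 2 < |S| = 3.
Every subset of size less than 3 has at least as many neighbours as members, so 3 is the minimum.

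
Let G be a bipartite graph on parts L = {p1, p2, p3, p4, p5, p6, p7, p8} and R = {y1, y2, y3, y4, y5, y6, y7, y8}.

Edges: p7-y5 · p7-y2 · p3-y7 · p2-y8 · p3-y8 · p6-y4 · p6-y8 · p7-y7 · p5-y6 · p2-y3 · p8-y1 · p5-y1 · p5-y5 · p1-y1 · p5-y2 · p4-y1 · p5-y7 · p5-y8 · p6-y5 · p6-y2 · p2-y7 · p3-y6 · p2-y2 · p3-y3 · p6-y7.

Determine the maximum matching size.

A valid assignment of size 6: p1–y1, p2–y8, p3–y3, p5–y6, p6–y4, p7–y7.
The set {p1, p4, p8} has only 1 neighbour ({y1}), so by Hall's theorem at most 6 of the 8 left vertices can be matched.

6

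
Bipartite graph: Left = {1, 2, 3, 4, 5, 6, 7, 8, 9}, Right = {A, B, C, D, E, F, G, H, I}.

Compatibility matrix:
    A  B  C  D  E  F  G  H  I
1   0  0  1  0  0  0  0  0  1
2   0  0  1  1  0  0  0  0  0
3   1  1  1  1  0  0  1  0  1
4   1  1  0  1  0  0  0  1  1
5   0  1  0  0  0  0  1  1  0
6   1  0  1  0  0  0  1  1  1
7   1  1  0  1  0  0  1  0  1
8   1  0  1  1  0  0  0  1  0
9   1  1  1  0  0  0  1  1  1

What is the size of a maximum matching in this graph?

A valid assignment of size 7: 1-I, 2-C, 3-B, 4-D, 5-H, 6-A, 7-G.
The set {1, 2, 3, 4, 5, 6, 7, 8, 9} has only 7 neighbours ({A, B, C, D, G, H, I}), so by Hall's theorem at most 7 of the 9 left vertices can be matched.

7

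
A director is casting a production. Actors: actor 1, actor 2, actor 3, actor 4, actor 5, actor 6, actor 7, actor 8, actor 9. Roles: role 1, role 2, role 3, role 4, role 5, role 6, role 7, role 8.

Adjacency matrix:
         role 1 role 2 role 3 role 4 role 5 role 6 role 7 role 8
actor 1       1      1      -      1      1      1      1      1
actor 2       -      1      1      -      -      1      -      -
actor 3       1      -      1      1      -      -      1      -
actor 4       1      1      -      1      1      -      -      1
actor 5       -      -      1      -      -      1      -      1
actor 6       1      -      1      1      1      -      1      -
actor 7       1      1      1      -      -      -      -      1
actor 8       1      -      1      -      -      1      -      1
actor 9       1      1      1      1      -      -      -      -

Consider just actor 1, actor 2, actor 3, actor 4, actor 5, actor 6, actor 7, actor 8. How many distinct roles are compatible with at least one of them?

8

The union of neighbours of {actor 1, actor 2, actor 3, actor 4, actor 5, actor 6, actor 7, actor 8} is {role 1, role 2, role 3, role 4, role 5, role 6, role 7, role 8}, which has 8 elements.
Since |N(S)| = 8 ≥ |S| = 8, Hall's condition holds for this subset.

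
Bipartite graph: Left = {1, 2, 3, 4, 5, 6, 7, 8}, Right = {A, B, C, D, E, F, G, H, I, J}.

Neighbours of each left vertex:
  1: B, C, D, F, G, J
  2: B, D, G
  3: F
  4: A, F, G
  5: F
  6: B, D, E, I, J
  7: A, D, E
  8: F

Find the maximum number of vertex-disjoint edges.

6

One maximum matching: 1→G, 2→B, 3→F, 4→A, 6→J, 7→E.
The set {3, 5, 8} has only 1 neighbour ({F}), so by Hall's theorem at most 6 of the 8 left vertices can be matched.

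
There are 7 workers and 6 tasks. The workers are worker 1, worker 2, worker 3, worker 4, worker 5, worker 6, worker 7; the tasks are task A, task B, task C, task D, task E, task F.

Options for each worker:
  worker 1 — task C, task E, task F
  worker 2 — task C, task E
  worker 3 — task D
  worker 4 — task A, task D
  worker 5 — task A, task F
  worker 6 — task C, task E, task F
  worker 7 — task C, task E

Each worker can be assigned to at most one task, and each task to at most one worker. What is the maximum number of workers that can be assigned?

A valid assignment of size 5: worker 1→task E, worker 2→task C, worker 3→task D, worker 4→task A, worker 5→task F.
The set {worker 1, worker 2, worker 3, worker 4, worker 5, worker 6, worker 7} has only 5 neighbours ({task A, task C, task D, task E, task F}), so by Hall's theorem at most 5 of the 7 workers can be matched.

5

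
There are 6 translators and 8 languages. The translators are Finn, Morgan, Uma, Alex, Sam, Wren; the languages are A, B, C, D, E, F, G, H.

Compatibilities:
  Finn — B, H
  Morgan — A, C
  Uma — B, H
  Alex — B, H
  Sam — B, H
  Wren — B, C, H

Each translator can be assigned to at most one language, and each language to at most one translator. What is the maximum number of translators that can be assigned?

4

For example, pair Finn→H, Morgan→A, Uma→B, Wren→C.
The set {Finn, Uma, Alex, Sam} has only 2 neighbours ({B, H}), so by Hall's theorem at most 4 of the 6 translators can be matched.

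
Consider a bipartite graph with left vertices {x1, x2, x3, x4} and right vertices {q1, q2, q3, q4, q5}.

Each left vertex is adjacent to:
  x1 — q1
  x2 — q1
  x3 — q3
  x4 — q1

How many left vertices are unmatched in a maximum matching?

2

A valid assignment of size 2: x1-q1, x3-q3.
The set {x1, x2, x4} has only 1 neighbour ({q1}), so by Hall's theorem at most 2 of the 4 left vertices can be matched.
That matches 2 of the 4, leaving 2 unmatched; no matching can do better.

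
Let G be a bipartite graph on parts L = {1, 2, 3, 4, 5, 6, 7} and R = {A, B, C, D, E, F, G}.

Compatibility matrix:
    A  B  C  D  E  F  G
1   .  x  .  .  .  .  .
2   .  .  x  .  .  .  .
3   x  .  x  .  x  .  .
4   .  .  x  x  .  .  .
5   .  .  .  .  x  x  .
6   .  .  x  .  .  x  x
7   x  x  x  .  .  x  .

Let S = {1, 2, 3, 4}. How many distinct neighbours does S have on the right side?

The union of neighbours of {1, 2, 3, 4} is {A, B, C, D, E}, which has 5 elements.
Since |N(S)| = 5 ≥ |S| = 4, Hall's condition holds for this subset.

5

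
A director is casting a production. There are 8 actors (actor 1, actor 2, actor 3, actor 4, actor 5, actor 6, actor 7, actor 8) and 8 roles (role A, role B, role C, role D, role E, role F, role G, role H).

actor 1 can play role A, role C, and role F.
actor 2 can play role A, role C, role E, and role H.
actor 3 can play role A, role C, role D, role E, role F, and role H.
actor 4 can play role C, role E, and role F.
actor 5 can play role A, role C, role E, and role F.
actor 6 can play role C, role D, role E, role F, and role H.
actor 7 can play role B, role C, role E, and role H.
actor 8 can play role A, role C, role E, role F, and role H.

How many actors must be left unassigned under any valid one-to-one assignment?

One maximum matching: actor 1-role A, actor 2-role H, actor 3-role D, actor 4-role E, actor 5-role F, actor 6-role C, actor 7-role B.
The set {actor 1, actor 2, actor 3, actor 4, actor 5, actor 6, actor 8} has only 6 neighbours ({role A, role C, role D, role E, role F, role H}), so by Hall's theorem at most 7 of the 8 actors can be matched.
That matches 7 of the 8, leaving 1 unmatched; no matching can do better.

1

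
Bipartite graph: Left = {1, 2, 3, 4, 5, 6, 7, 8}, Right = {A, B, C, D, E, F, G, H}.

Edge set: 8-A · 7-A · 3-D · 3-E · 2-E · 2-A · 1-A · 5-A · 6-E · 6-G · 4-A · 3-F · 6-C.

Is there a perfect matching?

The set {1, 4, 5, 7, 8} has only 1 neighbour ({A}), so by Hall's theorem at most 4 of the 8 left vertices can be matched.
Hence no matching covers every left vertex.

No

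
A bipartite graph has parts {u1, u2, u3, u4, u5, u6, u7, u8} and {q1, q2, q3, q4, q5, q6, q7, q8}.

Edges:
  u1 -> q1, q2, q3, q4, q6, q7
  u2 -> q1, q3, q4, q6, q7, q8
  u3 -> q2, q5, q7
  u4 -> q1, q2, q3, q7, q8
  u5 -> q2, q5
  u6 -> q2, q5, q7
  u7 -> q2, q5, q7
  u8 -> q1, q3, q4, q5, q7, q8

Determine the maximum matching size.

A valid assignment of size 7: u1→q6, u2→q1, u3→q7, u4→q8, u5→q5, u6→q2, u8→q4.
The set {u3, u5, u6, u7} has only 3 neighbours ({q2, q5, q7}), so by Hall's theorem at most 7 of the 8 left vertices can be matched.

7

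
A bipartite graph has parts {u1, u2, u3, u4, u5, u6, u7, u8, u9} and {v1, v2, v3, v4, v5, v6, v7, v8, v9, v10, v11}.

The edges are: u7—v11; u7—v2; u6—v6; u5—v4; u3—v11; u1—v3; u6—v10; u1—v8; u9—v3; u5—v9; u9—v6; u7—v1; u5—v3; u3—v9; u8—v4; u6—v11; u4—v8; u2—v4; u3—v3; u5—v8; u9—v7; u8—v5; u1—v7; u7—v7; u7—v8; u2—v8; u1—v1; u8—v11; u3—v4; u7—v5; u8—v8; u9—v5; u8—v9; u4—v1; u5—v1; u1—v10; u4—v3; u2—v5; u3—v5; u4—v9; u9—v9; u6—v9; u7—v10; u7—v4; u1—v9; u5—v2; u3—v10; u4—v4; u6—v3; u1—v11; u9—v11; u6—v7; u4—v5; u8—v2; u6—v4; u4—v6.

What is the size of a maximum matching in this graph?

One maximum matching: u1→v10, u2→v4, u3→v5, u4→v3, u5→v1, u6→v6, u7→v8, u8→v2, u9→v11.
This saturates every left vertex, so 9 is the maximum.

9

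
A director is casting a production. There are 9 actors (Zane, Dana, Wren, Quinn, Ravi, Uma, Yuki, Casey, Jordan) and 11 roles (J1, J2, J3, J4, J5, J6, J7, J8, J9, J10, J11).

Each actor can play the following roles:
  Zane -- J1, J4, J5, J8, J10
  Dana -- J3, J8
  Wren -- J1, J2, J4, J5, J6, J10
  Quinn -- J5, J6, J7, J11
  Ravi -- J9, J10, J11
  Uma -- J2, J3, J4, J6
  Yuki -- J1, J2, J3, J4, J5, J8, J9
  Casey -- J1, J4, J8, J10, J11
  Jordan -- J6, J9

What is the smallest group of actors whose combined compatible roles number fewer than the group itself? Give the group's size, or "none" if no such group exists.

A matching saturating every actor exists, for instance Zane→J8, Dana→J3, Wren→J2, Quinn→J7, Ravi→J10, Uma→J6, Yuki→J5, Casey→J1, Jordan→J9.
By Hall's marriage theorem, this means |N(S)| ≥ |S| for every subset S, so no violating subset exists.

none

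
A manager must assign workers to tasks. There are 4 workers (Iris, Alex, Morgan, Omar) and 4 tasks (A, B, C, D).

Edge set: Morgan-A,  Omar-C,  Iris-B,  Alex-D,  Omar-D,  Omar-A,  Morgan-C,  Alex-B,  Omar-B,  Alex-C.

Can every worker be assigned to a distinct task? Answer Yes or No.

A valid assignment of size 4: Iris→B, Alex→D, Morgan→A, Omar→C.
All 4 workers are covered.

Yes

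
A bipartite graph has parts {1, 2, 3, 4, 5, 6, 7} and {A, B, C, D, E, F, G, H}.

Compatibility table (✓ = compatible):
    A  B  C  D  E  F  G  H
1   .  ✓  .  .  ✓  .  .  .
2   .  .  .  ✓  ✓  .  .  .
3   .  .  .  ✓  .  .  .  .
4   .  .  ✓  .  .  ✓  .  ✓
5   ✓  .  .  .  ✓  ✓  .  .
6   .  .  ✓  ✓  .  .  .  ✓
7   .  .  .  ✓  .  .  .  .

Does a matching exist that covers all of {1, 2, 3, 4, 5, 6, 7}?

No

The set {3, 7} has only 1 neighbour ({D}), so by Hall's theorem at most 6 of the 7 left vertices can be matched.
Hence no matching covers every left vertex.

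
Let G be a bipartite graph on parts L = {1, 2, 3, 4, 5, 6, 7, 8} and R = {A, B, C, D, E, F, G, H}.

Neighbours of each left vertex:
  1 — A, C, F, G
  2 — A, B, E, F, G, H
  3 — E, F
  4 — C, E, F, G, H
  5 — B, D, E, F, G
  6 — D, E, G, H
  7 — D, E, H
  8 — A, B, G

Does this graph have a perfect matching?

One maximum matching: 1–C, 2–A, 3–F, 4–E, 5–G, 6–H, 7–D, 8–B.
All 8 left vertices are covered.

Yes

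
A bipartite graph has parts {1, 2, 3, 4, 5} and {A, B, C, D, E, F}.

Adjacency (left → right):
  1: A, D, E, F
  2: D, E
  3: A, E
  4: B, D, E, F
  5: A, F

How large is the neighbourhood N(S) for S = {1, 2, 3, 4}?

5

The union of neighbours of {1, 2, 3, 4} is {A, B, D, E, F}, which has 5 elements.
Since |N(S)| = 5 ≥ |S| = 4, Hall's condition holds for this subset.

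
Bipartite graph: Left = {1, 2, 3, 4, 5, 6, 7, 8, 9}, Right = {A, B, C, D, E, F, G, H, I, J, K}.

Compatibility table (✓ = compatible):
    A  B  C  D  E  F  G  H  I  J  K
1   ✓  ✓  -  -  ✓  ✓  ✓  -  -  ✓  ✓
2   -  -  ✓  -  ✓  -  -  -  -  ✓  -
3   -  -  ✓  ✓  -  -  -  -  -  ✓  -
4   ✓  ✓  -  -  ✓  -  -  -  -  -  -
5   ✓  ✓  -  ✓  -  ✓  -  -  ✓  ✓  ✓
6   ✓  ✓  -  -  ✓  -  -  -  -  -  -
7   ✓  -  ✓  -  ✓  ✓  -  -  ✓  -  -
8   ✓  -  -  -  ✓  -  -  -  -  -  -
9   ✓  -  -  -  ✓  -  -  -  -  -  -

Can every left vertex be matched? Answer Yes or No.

The set {4, 6, 8, 9} has only 3 neighbours ({A, B, E}), so by Hall's theorem at most 8 of the 9 left vertices can be matched.
Hence no matching covers every left vertex.

No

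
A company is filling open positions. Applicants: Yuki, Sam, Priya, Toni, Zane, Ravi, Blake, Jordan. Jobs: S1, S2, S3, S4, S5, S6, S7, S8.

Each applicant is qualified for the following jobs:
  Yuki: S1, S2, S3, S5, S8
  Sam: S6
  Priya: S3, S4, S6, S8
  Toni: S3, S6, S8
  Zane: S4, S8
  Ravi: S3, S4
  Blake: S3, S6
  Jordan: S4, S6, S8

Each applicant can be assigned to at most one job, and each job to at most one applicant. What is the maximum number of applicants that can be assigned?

For example, pair Yuki-S2, Sam-S6, Priya-S3, Toni-S8, Zane-S4.
The set {Sam, Priya, Toni, Zane, Ravi, Blake, Jordan} has only 4 neighbours ({S3, S4, S6, S8}), so by Hall's theorem at most 5 of the 8 applicants can be matched.

5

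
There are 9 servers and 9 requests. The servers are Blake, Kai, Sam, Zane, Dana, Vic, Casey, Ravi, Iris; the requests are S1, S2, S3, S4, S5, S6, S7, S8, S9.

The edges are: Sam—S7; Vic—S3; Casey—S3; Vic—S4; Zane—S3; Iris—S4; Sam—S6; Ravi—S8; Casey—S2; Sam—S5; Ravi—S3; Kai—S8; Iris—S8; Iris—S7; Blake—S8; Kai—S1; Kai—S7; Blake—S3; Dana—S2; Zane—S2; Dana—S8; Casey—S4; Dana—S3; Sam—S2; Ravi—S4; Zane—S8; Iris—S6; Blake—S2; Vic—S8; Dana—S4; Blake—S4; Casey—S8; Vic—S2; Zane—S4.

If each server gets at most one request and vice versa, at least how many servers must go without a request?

2

One maximum matching: Blake-S8, Kai-S1, Sam-S6, Zane-S3, Dana-S4, Vic-S2, Iris-S7.
The set {Blake, Zane, Dana, Vic, Casey, Ravi} has only 4 neighbours ({S2, S3, S4, S8}), so by Hall's theorem at most 7 of the 9 servers can be matched.
That matches 7 of the 9, leaving 2 unmatched; no matching can do better.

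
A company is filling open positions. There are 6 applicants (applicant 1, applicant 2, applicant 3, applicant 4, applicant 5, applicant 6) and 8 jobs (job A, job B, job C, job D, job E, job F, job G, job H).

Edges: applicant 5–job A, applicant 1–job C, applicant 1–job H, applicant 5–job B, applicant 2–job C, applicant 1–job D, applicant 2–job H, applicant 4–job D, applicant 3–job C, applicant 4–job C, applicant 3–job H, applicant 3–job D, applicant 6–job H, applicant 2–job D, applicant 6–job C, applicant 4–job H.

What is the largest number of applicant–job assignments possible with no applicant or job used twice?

For example, pair applicant 1→job C, applicant 2→job D, applicant 3→job H, applicant 5→job A.
The set {applicant 1, applicant 2, applicant 3, applicant 4, applicant 6} has only 3 neighbours ({job C, job D, job H}), so by Hall's theorem at most 4 of the 6 applicants can be matched.

4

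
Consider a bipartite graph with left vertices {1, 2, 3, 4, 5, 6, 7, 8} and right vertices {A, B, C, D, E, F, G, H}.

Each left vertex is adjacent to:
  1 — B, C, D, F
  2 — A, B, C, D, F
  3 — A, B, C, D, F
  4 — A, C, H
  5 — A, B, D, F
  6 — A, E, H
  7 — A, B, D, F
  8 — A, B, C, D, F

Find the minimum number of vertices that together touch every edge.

A maximum matching has 7 edges (e.g. 1–C, 2–D, 3–A, 4–H, 5–F, 6–E, 7–B).
By König's theorem the minimum vertex cover has the same size. One such cover is {4, 6, A, B, C, D, F}.

7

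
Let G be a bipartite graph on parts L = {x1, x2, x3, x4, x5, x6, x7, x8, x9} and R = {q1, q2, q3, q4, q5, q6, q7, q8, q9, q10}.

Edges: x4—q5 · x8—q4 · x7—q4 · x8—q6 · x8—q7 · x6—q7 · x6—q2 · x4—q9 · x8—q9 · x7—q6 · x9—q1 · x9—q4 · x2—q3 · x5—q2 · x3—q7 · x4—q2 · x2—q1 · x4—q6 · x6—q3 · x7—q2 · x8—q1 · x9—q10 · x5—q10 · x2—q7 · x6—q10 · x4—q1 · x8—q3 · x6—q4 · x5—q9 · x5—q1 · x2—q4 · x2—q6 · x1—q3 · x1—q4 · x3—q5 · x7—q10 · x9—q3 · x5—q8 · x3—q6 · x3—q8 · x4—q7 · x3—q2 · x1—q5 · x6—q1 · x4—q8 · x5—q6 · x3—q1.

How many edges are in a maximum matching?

9

One maximum matching: x1–q5, x2–q6, x3–q8, x4–q2, x5–q9, x6–q1, x7–q10, x8–q7, x9–q4.
All 9 left vertices are matched, so no larger matching exists.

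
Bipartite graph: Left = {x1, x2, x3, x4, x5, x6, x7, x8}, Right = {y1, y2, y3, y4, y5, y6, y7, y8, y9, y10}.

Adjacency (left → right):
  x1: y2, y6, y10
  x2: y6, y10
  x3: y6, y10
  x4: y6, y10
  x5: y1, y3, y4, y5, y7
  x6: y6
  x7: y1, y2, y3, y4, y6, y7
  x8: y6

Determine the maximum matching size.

5

A valid assignment of size 5: x1→y2, x2→y6, x3→y10, x5→y3, x7→y7.
The set {x2, x3, x4, x6, x8} has only 2 neighbours ({y10, y6}), so by Hall's theorem at most 5 of the 8 left vertices can be matched.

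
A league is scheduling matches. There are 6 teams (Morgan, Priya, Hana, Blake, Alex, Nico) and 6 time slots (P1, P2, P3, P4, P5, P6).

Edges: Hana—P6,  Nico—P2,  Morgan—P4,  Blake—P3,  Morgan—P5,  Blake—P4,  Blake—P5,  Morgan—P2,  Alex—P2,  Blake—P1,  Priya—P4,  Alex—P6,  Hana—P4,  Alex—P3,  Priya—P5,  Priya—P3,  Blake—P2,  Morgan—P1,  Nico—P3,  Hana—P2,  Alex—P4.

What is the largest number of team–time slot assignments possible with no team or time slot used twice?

A valid assignment of size 6: Morgan→P5, Priya→P4, Hana→P6, Blake→P1, Alex→P2, Nico→P3.
This saturates every team, so 6 is the maximum.

6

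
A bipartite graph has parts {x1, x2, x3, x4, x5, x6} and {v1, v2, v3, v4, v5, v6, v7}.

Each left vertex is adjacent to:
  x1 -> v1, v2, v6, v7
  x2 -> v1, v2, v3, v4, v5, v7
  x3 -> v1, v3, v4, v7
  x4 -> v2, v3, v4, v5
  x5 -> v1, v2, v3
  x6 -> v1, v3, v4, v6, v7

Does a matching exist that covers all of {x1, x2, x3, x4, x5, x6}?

Yes

A valid assignment of size 6: x1-v6, x2-v2, x3-v7, x4-v4, x5-v1, x6-v3.
All 6 left vertices are covered.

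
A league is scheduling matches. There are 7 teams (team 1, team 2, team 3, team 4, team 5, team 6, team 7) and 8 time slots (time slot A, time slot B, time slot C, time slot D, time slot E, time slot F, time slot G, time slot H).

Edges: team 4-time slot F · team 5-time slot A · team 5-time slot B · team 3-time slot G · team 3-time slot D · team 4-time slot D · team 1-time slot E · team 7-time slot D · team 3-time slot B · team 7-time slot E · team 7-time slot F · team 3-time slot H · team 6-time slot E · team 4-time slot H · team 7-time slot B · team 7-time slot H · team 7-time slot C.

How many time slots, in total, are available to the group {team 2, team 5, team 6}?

The union of neighbours of {team 2, team 5, team 6} is {time slot A, time slot B, time slot E}, which has 3 elements.
Since |N(S)| = 3 ≥ |S| = 3, Hall's condition holds for this subset.

3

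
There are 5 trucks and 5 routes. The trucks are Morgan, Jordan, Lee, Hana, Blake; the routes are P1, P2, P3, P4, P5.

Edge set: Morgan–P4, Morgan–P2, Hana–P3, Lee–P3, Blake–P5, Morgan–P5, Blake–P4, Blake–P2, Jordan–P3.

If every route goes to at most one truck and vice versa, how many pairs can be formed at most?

For example, pair Morgan–P4, Jordan–P3, Blake–P5.
The set {Jordan, Lee, Hana} has only 1 neighbour ({P3}), so by Hall's theorem at most 3 of the 5 trucks can be matched.

3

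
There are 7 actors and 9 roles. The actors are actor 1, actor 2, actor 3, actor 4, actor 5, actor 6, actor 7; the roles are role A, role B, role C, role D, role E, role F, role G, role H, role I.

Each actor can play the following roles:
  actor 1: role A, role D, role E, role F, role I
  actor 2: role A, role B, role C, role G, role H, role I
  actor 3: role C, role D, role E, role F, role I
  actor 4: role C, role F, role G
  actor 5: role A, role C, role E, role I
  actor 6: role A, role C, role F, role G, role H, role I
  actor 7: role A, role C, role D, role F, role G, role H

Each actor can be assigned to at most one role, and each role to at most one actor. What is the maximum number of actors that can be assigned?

7

A valid assignment of size 7: actor 1→role A, actor 2→role B, actor 3→role I, actor 4→role F, actor 5→role E, actor 6→role C, actor 7→role G.
This saturates every actor, so 7 is the maximum.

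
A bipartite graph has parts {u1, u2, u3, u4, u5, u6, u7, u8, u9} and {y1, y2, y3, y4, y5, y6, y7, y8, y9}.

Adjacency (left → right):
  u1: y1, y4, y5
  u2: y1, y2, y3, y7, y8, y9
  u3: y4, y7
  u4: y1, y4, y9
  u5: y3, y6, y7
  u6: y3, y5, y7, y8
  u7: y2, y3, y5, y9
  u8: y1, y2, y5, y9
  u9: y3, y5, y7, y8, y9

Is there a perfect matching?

Yes

A valid assignment of size 9: u1→y1, u2→y8, u3→y4, u4→y9, u5→y6, u6→y5, u7→y3, u8→y2, u9→y7.
All 9 left vertices are covered.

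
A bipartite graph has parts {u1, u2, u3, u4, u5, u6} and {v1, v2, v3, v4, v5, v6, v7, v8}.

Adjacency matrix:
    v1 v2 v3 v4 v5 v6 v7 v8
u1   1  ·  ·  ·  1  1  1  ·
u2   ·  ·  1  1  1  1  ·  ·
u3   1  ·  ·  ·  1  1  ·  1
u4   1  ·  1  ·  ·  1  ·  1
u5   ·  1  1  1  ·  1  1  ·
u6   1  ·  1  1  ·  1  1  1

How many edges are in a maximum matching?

6

For example, pair u1→v7, u2→v4, u3→v1, u4→v6, u5→v2, u6→v3.
All 6 left vertices are matched, so no larger matching exists.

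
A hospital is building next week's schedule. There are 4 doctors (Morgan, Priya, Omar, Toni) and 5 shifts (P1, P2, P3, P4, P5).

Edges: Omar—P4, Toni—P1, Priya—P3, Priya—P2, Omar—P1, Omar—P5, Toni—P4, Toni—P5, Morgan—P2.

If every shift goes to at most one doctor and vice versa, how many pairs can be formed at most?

4

One maximum matching: Morgan-P2, Priya-P3, Omar-P5, Toni-P1.
All 4 doctors are matched, so no larger matching exists.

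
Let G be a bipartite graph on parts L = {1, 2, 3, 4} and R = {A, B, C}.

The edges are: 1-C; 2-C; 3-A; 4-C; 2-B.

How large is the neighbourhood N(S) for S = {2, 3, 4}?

The union of neighbours of {2, 3, 4} is {A, B, C}, which has 3 elements.
Since |N(S)| = 3 ≥ |S| = 3, Hall's condition holds for this subset.

3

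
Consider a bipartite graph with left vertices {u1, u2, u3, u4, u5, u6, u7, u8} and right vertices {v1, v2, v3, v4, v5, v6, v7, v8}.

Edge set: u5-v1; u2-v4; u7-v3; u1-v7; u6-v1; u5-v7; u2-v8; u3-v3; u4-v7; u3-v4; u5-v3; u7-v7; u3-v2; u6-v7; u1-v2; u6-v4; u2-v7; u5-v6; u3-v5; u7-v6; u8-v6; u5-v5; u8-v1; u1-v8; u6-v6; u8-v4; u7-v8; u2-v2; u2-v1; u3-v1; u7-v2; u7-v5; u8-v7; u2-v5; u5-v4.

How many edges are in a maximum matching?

A valid assignment of size 8: u1–v8, u2–v4, u3–v2, u4–v7, u5–v3, u6–v1, u7–v5, u8–v6.
All 8 left vertices are matched, so no larger matching exists.

8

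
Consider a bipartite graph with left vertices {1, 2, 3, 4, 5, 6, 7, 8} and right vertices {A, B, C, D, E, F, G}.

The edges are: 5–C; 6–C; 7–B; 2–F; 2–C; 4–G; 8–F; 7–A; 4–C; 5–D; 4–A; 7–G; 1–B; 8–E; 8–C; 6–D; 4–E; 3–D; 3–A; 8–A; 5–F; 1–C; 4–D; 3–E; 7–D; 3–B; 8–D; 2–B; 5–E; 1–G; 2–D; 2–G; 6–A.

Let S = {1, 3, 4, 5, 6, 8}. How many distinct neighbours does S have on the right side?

The union of neighbours of {1, 3, 4, 5, 6, 8} is {A, B, C, D, E, F, G}, which has 7 elements.
Since |N(S)| = 7 ≥ |S| = 6, Hall's condition holds for this subset.

7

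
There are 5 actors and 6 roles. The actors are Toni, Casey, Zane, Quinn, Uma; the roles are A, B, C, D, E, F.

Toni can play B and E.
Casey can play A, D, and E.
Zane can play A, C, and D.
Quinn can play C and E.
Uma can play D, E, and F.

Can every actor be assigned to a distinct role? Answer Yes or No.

Yes

A valid assignment of size 5: Toni-B, Casey-A, Zane-D, Quinn-C, Uma-E.
Every actor is matched, so this matching saturates all of them.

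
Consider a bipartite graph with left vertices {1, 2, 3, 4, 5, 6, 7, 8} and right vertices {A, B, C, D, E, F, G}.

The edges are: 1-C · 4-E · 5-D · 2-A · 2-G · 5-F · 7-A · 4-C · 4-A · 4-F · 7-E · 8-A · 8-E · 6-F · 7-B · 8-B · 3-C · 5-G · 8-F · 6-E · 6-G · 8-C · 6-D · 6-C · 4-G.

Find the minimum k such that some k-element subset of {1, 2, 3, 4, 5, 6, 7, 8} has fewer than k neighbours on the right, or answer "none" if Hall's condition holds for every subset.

2

Take S = {1, 3}. Its neighbourhood is {C}, so |N(S)| = 1 < |S| = 2.
No single vertex violates Hall's condition since each has at least one neighbour, so 2 is the minimum.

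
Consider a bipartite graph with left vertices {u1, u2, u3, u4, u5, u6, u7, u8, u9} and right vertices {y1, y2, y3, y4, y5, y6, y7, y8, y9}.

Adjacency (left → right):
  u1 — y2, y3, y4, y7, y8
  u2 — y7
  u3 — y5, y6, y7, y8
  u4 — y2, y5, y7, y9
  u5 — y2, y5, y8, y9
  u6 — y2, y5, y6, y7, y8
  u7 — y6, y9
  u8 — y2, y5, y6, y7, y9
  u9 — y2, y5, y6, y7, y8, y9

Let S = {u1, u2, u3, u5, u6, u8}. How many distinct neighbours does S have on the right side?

8

The union of neighbours of {u1, u2, u3, u5, u6, u8} is {y2, y3, y4, y5, y6, y7, y8, y9}, which has 8 elements.
Since |N(S)| = 8 ≥ |S| = 6, Hall's condition holds for this subset.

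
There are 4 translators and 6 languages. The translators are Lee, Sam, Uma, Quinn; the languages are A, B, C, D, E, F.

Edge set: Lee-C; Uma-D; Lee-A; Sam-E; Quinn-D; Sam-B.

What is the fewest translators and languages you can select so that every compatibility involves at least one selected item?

The 3 edges Lee–C, Sam–B, Uma–D form a matching, so any vertex cover needs at least 3 vertices (one per matched edge).
Conversely {Lee, Sam, D} meets every edge and has exactly 3 vertices, so 3 is optimal.

3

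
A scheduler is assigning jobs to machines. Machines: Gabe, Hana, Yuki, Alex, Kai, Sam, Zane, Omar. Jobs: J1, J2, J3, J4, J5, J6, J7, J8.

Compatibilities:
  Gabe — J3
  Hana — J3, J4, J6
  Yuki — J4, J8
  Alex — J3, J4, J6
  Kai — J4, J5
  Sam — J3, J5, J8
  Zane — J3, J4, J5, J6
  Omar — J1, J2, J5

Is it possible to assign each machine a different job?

No

The set {Gabe, Hana, Yuki, Alex, Kai, Sam, Zane} has only 5 neighbours ({J3, J4, J5, J6, J8}), so by Hall's theorem at most 6 of the 8 machines can be matched.
Hence no matching covers every machine.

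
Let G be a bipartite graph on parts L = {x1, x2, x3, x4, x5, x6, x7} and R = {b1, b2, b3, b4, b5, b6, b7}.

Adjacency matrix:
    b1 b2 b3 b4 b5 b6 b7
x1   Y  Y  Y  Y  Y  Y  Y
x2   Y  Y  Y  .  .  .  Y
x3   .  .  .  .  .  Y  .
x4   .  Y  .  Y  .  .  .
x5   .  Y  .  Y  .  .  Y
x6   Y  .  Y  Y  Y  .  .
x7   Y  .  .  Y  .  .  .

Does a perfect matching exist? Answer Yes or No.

Yes

For example, pair x1-b1, x2-b3, x3-b6, x4-b2, x5-b7, x6-b5, x7-b4.
Every left vertex is matched, so this is a perfect matching.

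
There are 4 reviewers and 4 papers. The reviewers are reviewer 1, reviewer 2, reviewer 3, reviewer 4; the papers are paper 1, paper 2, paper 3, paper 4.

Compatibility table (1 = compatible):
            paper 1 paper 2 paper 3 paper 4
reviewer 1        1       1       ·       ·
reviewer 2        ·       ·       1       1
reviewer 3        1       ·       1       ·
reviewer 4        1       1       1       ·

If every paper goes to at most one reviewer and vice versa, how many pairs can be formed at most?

4

A valid assignment of size 4: reviewer 1–paper 2, reviewer 2–paper 4, reviewer 3–paper 3, reviewer 4–paper 1.
All 4 reviewers are matched, so no larger matching exists.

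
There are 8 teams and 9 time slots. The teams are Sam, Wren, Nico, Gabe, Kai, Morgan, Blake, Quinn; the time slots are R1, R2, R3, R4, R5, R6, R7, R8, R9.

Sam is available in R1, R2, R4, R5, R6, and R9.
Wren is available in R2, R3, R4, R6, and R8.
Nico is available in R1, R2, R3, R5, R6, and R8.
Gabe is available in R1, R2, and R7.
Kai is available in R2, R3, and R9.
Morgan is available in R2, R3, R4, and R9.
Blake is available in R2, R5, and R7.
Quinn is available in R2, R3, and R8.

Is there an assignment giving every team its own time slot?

For example, pair Sam→R9, Wren→R6, Nico→R1, Gabe→R2, Kai→R3, Morgan→R4, Blake→R7, Quinn→R8.
All 8 teams are covered.

Yes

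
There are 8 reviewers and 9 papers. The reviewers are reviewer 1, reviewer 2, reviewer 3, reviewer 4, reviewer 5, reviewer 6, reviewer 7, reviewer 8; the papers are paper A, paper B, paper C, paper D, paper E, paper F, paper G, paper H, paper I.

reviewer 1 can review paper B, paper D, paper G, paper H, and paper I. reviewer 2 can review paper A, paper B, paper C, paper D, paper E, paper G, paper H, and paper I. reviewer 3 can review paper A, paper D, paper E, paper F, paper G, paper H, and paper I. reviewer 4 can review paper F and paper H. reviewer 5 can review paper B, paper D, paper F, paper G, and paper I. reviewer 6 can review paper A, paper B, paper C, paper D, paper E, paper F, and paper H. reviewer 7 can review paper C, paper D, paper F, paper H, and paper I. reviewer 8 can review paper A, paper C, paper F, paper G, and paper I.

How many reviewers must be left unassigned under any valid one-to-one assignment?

One maximum matching: reviewer 1–paper G, reviewer 2–paper E, reviewer 3–paper D, reviewer 4–paper H, reviewer 5–paper F, reviewer 6–paper B, reviewer 7–paper C, reviewer 8–paper I.
This saturates every reviewer, so 8 is the maximum.
That matches 8 of the 8, leaving 0 unmatched; no matching can do better.

0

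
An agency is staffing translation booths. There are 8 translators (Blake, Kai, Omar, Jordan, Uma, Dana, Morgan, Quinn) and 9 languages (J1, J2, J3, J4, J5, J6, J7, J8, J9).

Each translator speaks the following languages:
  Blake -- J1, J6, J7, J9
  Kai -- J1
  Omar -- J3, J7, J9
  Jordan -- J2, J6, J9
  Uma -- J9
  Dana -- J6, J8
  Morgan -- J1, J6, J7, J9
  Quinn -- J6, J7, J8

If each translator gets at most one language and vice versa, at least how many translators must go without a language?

A valid assignment of size 7: Blake→J6, Kai→J1, Omar→J3, Jordan→J2, Uma→J9, Dana→J8, Morgan→J7.
The set {Blake, Kai, Uma, Dana, Morgan, Quinn} has only 5 neighbours ({J1, J6, J7, J8, J9}), so by Hall's theorem at most 7 of the 8 translators can be matched.
That matches 7 of the 8, leaving 1 unmatched; no matching can do better.

1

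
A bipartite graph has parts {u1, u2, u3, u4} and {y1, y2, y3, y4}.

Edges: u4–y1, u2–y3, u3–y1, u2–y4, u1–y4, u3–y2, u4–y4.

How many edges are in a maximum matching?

For example, pair u1–y4, u2–y3, u3–y2, u4–y1.
This saturates every left vertex, so 4 is the maximum.

4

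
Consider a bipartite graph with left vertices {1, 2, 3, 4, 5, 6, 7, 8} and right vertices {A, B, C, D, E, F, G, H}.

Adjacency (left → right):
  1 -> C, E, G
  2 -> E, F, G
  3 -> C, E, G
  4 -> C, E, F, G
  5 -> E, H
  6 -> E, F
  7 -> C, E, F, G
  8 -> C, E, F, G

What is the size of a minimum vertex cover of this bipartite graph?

The 5 edges 1–G, 2–F, 3–C, 4–E, 5–H form a matching, so any vertex cover needs at least 5 vertices (one per matched edge).
Conversely {5, C, E, F, G} meets every edge and has exactly 5 vertices, so 5 is optimal.

5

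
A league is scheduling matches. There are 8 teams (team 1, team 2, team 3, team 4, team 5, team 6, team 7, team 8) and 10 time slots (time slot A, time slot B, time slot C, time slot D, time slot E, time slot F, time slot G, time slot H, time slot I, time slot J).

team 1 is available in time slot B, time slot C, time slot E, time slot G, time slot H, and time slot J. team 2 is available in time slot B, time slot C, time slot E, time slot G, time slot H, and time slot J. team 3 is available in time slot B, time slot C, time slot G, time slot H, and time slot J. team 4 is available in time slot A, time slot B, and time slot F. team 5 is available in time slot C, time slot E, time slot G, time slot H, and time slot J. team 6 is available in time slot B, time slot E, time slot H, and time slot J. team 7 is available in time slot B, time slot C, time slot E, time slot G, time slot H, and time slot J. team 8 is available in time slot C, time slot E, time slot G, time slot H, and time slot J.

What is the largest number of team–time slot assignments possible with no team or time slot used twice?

One maximum matching: team 1–time slot E, team 2–time slot H, team 3–time slot G, team 4–time slot F, team 5–time slot C, team 6–time slot B, team 7–time slot J.
The set {team 1, team 2, team 3, team 5, team 6, team 7, team 8} has only 6 neighbours ({time slot B, time slot C, time slot E, time slot G, time slot H, time slot J}), so by Hall's theorem at most 7 of the 8 teams can be matched.

7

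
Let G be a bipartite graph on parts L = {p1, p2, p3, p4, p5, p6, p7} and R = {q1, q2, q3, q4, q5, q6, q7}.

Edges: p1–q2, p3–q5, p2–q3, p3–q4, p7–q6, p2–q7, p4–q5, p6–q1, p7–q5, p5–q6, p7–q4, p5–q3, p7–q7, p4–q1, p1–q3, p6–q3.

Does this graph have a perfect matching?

Yes

One maximum matching: p1→q2, p2→q7, p3→q4, p4→q5, p5→q3, p6→q1, p7→q6.
Every left vertex is matched, so this is a perfect matching.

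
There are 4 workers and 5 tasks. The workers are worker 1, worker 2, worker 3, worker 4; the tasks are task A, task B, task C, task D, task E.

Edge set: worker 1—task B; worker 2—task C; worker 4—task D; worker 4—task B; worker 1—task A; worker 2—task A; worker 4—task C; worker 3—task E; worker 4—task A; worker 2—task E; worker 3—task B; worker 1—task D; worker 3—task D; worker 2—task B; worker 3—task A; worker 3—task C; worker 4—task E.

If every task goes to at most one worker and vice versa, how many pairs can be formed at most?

A valid assignment of size 4: worker 1→task B, worker 2→task E, worker 3→task D, worker 4→task A.
This saturates every worker, so 4 is the maximum.

4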